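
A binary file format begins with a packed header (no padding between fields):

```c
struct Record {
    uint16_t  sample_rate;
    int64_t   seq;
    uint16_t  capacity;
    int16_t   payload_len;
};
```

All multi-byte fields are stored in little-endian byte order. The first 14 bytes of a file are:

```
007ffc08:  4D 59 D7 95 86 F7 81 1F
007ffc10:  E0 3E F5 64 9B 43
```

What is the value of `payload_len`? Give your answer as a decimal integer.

`payload_len` follows `sample_rate` (2 B), `seq` (8 B), `capacity` (2 B), so it starts at offset 2 + 8 + 2 = 12 and occupies 2 bytes.
Bytes at offsets 12..13: 9B 43.
In little-endian order the low byte comes first in memory.
Reassemble most-significant byte first: 43 9B → 0x439B.
0x439B = 17307.

17307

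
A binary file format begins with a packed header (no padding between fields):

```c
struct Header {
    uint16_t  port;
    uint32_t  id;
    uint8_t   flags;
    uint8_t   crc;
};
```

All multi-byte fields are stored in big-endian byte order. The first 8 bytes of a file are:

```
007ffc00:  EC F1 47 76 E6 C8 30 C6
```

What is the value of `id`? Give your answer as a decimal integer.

1198974664

`id` follows `port` (2 bytes), so it starts at byte offset 2 and occupies 4 bytes.
Bytes at offsets 2..5: 47 76 E6 C8.
Big-endian: lowest address holds the most-significant byte.
The bytes are already most-significant first: 0x4776E6C8.
0x4776E6C8 = 1198974664.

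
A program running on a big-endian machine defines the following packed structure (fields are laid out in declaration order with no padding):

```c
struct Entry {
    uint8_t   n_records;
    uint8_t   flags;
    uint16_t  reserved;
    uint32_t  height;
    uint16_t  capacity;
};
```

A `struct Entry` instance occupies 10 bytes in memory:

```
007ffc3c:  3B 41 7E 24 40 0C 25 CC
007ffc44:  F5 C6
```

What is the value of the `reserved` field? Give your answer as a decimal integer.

32292

`reserved` follows `n_records` (1 B), `flags` (1 B), so it starts at offset 1 + 1 = 2 and occupies 2 bytes.
Bytes at offsets 2..3: 7E 24.
Big-endian stores the most-significant byte at the lowest address.
The bytes are already most-significant first: 0x7E24.
0x7E24 = 32292.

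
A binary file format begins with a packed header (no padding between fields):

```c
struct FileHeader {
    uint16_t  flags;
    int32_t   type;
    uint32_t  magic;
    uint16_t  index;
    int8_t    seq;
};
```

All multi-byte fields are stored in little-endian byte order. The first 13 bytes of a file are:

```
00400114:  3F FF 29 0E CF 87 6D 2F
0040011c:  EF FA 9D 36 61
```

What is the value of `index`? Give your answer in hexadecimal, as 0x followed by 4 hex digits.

0x369D

`index` follows `flags` (2 B), `type` (4 B), `magic` (4 B), so it starts at offset 2 + 4 + 4 = 10 and occupies 2 bytes.
Bytes at offsets 10..11: 9D 36.
Little-endian stores the least-significant byte at the lowest address.
Reassemble most-significant byte first: 36 9D → 0x369D.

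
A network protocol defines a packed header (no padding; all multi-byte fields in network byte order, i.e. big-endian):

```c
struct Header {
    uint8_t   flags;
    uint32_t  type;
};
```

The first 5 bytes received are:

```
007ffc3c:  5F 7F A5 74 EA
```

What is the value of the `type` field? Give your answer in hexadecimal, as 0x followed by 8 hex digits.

0x7FA574EA

`type` follows `flags` (1 byte), so it starts at byte offset 1 and occupies 4 bytes.
Bytes at offsets 1..4: 7F A5 74 EA.
Big-endian: lowest address holds the most-significant byte.
The bytes are already most-significant first: 0x7FA574EA.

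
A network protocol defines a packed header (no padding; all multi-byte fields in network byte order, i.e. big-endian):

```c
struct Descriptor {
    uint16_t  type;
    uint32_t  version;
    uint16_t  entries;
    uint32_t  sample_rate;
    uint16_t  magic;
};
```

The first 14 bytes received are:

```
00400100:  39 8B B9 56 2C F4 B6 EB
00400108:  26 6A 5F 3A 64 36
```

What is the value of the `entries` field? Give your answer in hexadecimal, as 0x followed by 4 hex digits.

`entries` follows `type` (2 B), `version` (4 B), so it starts at offset 2 + 4 = 6 and occupies 2 bytes.
Bytes at offsets 6..7: B6 EB.
Big-endian: lowest address holds the most-significant byte.
The bytes are already most-significant first: 0xB6EB.

0xB6EB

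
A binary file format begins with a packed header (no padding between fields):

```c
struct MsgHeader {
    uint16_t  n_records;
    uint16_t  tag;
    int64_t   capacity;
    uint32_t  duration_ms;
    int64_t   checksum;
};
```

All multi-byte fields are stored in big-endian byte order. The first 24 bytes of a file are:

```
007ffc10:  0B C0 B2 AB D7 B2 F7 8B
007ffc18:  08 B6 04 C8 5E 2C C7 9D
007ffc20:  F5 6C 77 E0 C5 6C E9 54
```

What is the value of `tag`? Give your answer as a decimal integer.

45739

`tag` follows `n_records` (2 bytes), so it starts at byte offset 2 and occupies 2 bytes.
Bytes at offsets 2..3: B2 AB.
In big-endian order the high byte comes first in memory.
The bytes are already most-significant first: 0xB2AB.
0xB2AB = 45739.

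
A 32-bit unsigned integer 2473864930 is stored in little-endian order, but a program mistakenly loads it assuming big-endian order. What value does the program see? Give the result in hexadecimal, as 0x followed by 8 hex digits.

0xE22E7493

2473864930 in 32-bit hexadecimal is 0x93742EE2.
Stored little-endian, the bytes at ascending addresses are E2 2E 74 93.
Read back as big-endian, the last byte is least significant, giving 0xE22E7493.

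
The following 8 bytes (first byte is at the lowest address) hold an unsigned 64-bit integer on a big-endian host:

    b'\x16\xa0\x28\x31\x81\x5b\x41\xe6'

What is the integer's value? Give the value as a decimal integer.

Big-endian: lowest address holds the most-significant byte.
The bytes are already most-significant first: 0x16A02831815B41E6.
0x16A02831815B41E6 = 1630347258196869606.

1630347258196869606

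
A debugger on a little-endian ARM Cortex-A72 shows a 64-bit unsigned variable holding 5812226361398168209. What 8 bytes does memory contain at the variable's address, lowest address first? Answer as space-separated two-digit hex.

5812226361398168209 in hexadecimal, padded to 64 bits, is 0x50A92D14C94C8A91.
Split into bytes (most-significant first): 50 A9 2D 14 C9 4C 8A 91.
Little-endian stores the least-significant byte at the lowest address.
So at ascending addresses the bytes are 91 8A 4C C9 14 2D A9 50.

91 8A 4C C9 14 2D A9 50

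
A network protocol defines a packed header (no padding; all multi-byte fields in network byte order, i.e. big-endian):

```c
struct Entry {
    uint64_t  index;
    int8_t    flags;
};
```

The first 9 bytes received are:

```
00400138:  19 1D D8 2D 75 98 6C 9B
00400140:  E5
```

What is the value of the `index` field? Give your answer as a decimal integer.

`index` is the first field, at byte offset 0, occupying 8 bytes.
Bytes at offsets 0..7: 19 1D D8 2D 75 98 6C 9B.
In big-endian order the high byte comes first in memory.
The bytes are already most-significant first: 0x191DD82D75986C9B.
0x191DD82D75986C9B = 1809840315030858907.

1809840315030858907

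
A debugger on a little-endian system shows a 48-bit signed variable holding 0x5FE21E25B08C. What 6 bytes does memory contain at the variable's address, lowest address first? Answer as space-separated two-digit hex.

Split into bytes (most-significant first): 5F E2 1E 25 B0 8C.
Little-endian stores the least-significant byte at the lowest address.
So at ascending addresses the bytes are 8C B0 25 1E E2 5F.

8C B0 25 1E E2 5F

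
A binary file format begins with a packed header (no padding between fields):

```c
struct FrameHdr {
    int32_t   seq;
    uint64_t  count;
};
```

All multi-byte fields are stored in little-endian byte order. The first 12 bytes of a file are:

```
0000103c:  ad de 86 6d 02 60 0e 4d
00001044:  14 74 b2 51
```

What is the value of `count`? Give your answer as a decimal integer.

`count` follows `seq` (4 bytes), so it starts at byte offset 4 and occupies 8 bytes.
Bytes at offsets 4..11: 02 60 0E 4D 14 74 B2 51.
In little-endian order the low byte comes first in memory.
Reassemble most-significant byte first: 51 B2 74 14 4D 0E 60 02 → 0x51B274144D0E6002.
0x51B274144D0E6002 = 5886895293467615234.

5886895293467615234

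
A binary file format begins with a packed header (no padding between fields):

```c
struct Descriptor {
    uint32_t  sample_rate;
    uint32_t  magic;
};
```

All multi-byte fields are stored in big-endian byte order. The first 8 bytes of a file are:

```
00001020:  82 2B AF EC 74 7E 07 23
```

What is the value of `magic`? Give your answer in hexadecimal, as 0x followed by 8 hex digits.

0x747E0723

`magic` follows `sample_rate` (4 bytes), so it starts at byte offset 4 and occupies 4 bytes.
Bytes at offsets 4..7: 74 7E 07 23.
Big-endian: lowest address holds the most-significant byte.
The bytes are already most-significant first: 0x747E0723.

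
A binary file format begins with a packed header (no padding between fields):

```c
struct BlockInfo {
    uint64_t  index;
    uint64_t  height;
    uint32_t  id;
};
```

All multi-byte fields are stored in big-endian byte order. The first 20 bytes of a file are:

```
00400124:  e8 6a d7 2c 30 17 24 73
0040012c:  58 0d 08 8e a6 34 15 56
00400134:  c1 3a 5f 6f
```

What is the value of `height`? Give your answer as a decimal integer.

6344736858801706326

`height` follows `index` (8 bytes), so it starts at byte offset 8 and occupies 8 bytes.
Bytes at offsets 8..15: 58 0D 08 8E A6 34 15 56.
In big-endian order the high byte comes first in memory.
The bytes are already most-significant first: 0x580D088EA6341556.
0x580D088EA6341556 = 6344736858801706326.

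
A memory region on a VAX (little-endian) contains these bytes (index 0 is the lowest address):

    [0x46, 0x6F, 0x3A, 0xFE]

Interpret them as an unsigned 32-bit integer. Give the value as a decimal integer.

In little-endian order the low byte comes first in memory.
Reassemble most-significant byte first: FE 3A 6F 46 → 0xFE3A6F46.
0xFE3A6F46 = 4265242438.

4265242438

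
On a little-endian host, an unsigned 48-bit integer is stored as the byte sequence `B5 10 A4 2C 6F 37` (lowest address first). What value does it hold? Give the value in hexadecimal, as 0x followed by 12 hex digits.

Little-endian stores the least-significant byte at the lowest address.
Reassemble most-significant byte first: 37 6F 2C A4 10 B5 → 0x376F2CA410B5.

0x376F2CA410B5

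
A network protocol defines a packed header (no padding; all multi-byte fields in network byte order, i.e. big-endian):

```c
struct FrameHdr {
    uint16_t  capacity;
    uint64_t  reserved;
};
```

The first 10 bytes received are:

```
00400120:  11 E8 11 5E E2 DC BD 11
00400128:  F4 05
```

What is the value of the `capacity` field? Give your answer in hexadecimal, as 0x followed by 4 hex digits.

0x11E8

`capacity` is the first field, at byte offset 0, occupying 2 bytes.
Bytes at offsets 0..1: 11 E8.
Big-endian: lowest address holds the most-significant byte.
The bytes are already most-significant first: 0x11E8.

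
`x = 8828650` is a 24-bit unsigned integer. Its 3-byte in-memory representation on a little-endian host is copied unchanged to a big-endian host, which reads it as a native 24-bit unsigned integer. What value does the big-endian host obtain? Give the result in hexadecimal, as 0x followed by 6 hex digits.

8828650 in 24-bit hexadecimal is 0x86B6EA.
Stored little-endian, the bytes at ascending addresses are EA B6 86.
Read back as big-endian, the last byte is least significant, giving 0xEAB686.

0xEAB686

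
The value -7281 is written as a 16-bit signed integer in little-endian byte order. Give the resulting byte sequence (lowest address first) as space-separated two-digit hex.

Two's complement of -7281 in 16 bits: 7281 = 0x1C71; invert → 0xE38E; add 1 → 0xE38F.
Split into bytes (most-significant first): E3 8F.
Little-endian stores the least-significant byte at the lowest address.
So at ascending addresses the bytes are 8F E3.

8F E3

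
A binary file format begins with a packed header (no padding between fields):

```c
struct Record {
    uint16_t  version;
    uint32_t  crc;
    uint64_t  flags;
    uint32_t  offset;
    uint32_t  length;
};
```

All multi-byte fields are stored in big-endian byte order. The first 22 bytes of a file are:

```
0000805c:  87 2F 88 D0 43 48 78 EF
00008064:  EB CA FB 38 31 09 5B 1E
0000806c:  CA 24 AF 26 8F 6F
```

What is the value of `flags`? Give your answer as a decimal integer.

8714443061015884041

`flags` follows `version` (2 B), `crc` (4 B), so it starts at offset 2 + 4 = 6 and occupies 8 bytes.
Bytes at offsets 6..13: 78 EF EB CA FB 38 31 09.
Big-endian stores the most-significant byte at the lowest address.
The bytes are already most-significant first: 0x78EFEBCAFB383109.
0x78EFEBCAFB383109 = 8714443061015884041.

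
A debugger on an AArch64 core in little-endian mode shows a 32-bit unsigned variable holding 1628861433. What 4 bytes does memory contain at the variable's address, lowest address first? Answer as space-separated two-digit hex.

F9 73 16 61

1628861433 in hexadecimal, padded to 32 bits, is 0x611673F9.
Split into bytes (most-significant first): 61 16 73 F9.
Little-endian: lowest address holds the least-significant byte.
So at ascending addresses the bytes are F9 73 16 61.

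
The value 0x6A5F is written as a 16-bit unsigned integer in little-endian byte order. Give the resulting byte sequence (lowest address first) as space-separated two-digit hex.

Split into bytes (most-significant first): 6A 5F.
In little-endian order the low byte comes first in memory.
So at ascending addresses the bytes are 5F 6A.

5F 6A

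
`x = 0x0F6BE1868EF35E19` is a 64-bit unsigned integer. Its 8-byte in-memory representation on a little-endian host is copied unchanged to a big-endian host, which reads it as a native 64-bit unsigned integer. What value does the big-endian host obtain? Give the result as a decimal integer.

Stored little-endian, the bytes at ascending addresses are 19 5E F3 8E 86 E1 6B 0F.
Read back as big-endian, the last byte is least significant, giving 0x195EF38E86E16B0F.
0x195EF38E86E16B0F = 1828166292232825615.

1828166292232825615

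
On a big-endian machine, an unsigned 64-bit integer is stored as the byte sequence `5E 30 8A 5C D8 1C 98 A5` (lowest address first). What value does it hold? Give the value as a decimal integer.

Big-endian stores the most-significant byte at the lowest address.
The bytes are already most-significant first: 0x5E308A5CD81C98A5.
0x5E308A5CD81C98A5 = 6787076769814714533.

6787076769814714533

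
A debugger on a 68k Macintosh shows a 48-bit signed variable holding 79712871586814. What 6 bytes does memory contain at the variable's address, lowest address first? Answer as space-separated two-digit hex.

79712871586814 in hexadecimal, padded to 48 bits, is 0x487F99651BFE.
Split into bytes (most-significant first): 48 7F 99 65 1B FE.
Big-endian: lowest address holds the most-significant byte.
So the memory order matches the most-significant-first order: 48 7F 99 65 1B FE.

48 7F 99 65 1B FE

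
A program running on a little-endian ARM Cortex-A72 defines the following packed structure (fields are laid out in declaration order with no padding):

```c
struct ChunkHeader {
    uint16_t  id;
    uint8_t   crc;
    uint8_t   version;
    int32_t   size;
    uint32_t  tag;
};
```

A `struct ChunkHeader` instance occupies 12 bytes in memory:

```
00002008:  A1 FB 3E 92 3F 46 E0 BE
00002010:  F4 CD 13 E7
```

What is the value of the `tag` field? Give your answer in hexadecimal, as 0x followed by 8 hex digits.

`tag` follows `id` (2 B), `crc` (1 B), `version` (1 B), `size` (4 B), so it starts at offset 2 + 1 + 1 + 4 = 8 and occupies 4 bytes.
Bytes at offsets 8..11: F4 CD 13 E7.
In little-endian order the low byte comes first in memory.
Reassemble most-significant byte first: E7 13 CD F4 → 0xE713CDF4.

0xE713CDF4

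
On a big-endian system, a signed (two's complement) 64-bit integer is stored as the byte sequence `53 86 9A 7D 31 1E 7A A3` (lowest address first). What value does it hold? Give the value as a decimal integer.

Big-endian stores the most-significant byte at the lowest address.
The bytes are already most-significant first: 0x53869A7D311E7AA3.
0x53869A7D311E7AA3 = 6018667814512917155.

6018667814512917155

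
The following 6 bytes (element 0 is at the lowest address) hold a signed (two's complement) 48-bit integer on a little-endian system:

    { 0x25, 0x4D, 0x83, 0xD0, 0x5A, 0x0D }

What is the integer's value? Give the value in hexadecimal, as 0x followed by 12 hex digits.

0x0D5AD0834D25

Little-endian stores the least-significant byte at the lowest address.
Reassemble most-significant byte first: 0D 5A D0 83 4D 25 → 0x0D5AD0834D25.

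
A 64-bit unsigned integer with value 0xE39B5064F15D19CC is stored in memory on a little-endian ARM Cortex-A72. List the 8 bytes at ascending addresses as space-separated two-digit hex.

CC 19 5D F1 64 50 9B E3

Split into bytes (most-significant first): E3 9B 50 64 F1 5D 19 CC.
In little-endian order the low byte comes first in memory.
So at ascending addresses the bytes are CC 19 5D F1 64 50 9B E3.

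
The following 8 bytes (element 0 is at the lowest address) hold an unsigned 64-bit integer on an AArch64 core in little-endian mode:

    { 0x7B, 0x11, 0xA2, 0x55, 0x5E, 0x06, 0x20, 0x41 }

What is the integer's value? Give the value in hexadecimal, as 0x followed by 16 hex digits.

Little-endian stores the least-significant byte at the lowest address.
Reassemble most-significant byte first: 41 20 06 5E 55 A2 11 7B → 0x4120065E55A2117B.

0x4120065E55A2117B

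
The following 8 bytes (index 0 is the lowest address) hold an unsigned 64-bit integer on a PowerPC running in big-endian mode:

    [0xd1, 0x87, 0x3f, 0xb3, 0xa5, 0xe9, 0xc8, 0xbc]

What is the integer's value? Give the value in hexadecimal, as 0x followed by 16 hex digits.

0xD1873FB3A5E9C8BC

Big-endian stores the most-significant byte at the lowest address.
The bytes are already most-significant first: 0xD1873FB3A5E9C8BC.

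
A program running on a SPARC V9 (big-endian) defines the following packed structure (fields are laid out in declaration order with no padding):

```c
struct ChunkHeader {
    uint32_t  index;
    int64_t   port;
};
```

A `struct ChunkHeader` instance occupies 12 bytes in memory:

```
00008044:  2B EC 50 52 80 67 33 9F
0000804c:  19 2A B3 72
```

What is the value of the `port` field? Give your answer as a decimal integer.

`port` follows `index` (4 bytes), so it starts at byte offset 4 and occupies 8 bytes.
Bytes at offsets 4..11: 80 67 33 9F 19 2A B3 72.
Big-endian stores the most-significant byte at the lowest address.
The bytes are already most-significant first: 0x8067339F192AB372.
Top bit is set, so as a signed 64-bit value this is 0x8067339F192AB372 − 2^64 = -9194323355838532750.

-9194323355838532750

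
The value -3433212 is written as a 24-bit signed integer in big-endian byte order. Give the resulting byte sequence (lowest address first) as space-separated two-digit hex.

Two's complement of -3433212 in 24 bits: 3433212 = 0x3462FC; invert → 0xCB9D03; add 1 → 0xCB9D04.
Split into bytes (most-significant first): CB 9D 04.
In big-endian order the high byte comes first in memory.
So the memory order matches the most-significant-first order: CB 9D 04.

CB 9D 04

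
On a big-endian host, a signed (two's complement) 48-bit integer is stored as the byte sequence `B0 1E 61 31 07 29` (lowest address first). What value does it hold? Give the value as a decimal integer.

In big-endian order the high byte comes first in memory.
The bytes are already most-significant first: 0xB01E61310729.
Top bit is set, so as a signed 48-bit value this is 0xB01E61310729 − 2^48 = -87830450600151.

-87830450600151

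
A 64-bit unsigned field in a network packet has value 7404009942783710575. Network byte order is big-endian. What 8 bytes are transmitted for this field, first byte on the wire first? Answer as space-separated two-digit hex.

66 C0 53 D0 99 15 55 6F

7404009942783710575 in hexadecimal, padded to 64 bits, is 0x66C053D09915556F.
Split into bytes (most-significant first): 66 C0 53 D0 99 15 55 6F.
Big-endian: lowest address holds the most-significant byte.
So the memory order matches the most-significant-first order: 66 C0 53 D0 99 15 55 6F.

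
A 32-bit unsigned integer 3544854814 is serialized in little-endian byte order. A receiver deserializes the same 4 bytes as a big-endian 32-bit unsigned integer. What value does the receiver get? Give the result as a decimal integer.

3544854814 in 32-bit hexadecimal is 0xD34A311E.
Stored little-endian, the bytes at ascending addresses are 1E 31 4A D3.
Read back as big-endian, the last byte is least significant, giving 0x1E314AD3.
0x1E314AD3 = 506546899.

506546899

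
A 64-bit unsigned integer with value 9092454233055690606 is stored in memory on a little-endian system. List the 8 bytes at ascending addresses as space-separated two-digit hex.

6E FF C7 79 F3 E2 2E 7E

9092454233055690606 in hexadecimal, padded to 64 bits, is 0x7E2EE2F379C7FF6E.
Split into bytes (most-significant first): 7E 2E E2 F3 79 C7 FF 6E.
In little-endian order the low byte comes first in memory.
So at ascending addresses the bytes are 6E FF C7 79 F3 E2 2E 7E.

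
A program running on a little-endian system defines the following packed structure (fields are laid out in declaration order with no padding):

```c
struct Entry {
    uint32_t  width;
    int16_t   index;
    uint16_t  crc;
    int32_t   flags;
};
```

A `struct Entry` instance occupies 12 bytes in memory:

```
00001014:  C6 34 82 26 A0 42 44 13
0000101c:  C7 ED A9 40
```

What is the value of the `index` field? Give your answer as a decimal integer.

`index` follows `width` (4 bytes), so it starts at byte offset 4 and occupies 2 bytes.
Bytes at offsets 4..5: A0 42.
Little-endian stores the least-significant byte at the lowest address.
Reassemble most-significant byte first: 42 A0 → 0x42A0.
0x42A0 = 17056.

17056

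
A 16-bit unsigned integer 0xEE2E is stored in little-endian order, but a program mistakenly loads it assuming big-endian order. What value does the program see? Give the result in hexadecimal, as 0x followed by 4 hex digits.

0x2EEE

Stored little-endian, the bytes at ascending addresses are 2E EE.
Read back as big-endian, the last byte is least significant, giving 0x2EEE.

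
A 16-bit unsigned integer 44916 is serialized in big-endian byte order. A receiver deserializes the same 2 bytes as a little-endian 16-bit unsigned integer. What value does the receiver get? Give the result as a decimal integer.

44916 in 16-bit hexadecimal is 0xAF74.
Stored big-endian, the bytes at ascending addresses are AF 74.
Read back as little-endian, the first byte is least significant, giving 0x74AF.
0x74AF = 29871.

29871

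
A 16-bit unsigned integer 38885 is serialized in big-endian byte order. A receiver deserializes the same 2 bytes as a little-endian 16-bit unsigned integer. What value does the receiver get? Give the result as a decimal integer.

38885 in 16-bit hexadecimal is 0x97E5.
Stored big-endian, the bytes at ascending addresses are 97 E5.
Read back as little-endian, the first byte is least significant, giving 0xE597.
0xE597 = 58775.

58775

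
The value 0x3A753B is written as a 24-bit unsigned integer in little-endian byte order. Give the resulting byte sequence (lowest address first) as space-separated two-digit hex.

Split into bytes (most-significant first): 3A 75 3B.
Little-endian stores the least-significant byte at the lowest address.
So at ascending addresses the bytes are 3B 75 3A.

3B 75 3A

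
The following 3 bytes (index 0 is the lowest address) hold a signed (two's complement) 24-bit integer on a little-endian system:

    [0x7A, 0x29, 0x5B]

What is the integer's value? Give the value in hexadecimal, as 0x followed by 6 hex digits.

0x5B297A

Little-endian stores the least-significant byte at the lowest address.
Reassemble most-significant byte first: 5B 29 7A → 0x5B297A.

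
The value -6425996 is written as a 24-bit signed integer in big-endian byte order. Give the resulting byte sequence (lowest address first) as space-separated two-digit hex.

Two's complement of -6425996 in 24 bits: 6425996 = 0x620D8C; invert → 0x9DF273; add 1 → 0x9DF274.
Split into bytes (most-significant first): 9D F2 74.
Big-endian: lowest address holds the most-significant byte.
So the memory order matches the most-significant-first order: 9D F2 74.

9D F2 74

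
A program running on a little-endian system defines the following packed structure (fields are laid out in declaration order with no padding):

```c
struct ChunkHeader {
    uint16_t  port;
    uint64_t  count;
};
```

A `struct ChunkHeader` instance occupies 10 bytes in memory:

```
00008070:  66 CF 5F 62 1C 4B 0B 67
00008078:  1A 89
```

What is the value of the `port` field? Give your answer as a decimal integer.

`port` is the first field, at byte offset 0, occupying 2 bytes.
Bytes at offsets 0..1: 66 CF.
Little-endian: lowest address holds the least-significant byte.
Reassemble most-significant byte first: CF 66 → 0xCF66.
0xCF66 = 53094.

53094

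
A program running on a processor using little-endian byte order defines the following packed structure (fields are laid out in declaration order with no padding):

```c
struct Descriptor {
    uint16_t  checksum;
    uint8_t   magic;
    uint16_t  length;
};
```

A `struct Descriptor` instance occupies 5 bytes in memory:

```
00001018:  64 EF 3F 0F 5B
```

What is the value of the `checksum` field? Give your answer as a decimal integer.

`checksum` is the first field, at byte offset 0, occupying 2 bytes.
Bytes at offsets 0..1: 64 EF.
Little-endian: lowest address holds the least-significant byte.
Reassemble most-significant byte first: EF 64 → 0xEF64.
0xEF64 = 61284.

61284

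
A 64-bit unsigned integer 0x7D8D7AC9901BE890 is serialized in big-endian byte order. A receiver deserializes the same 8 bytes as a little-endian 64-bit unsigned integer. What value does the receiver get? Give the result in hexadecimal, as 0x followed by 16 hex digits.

0x90E81B90C97A8D7D

Stored big-endian, the bytes at ascending addresses are 7D 8D 7A C9 90 1B E8 90.
Read back as little-endian, the first byte is least significant, giving 0x90E81B90C97A8D7D.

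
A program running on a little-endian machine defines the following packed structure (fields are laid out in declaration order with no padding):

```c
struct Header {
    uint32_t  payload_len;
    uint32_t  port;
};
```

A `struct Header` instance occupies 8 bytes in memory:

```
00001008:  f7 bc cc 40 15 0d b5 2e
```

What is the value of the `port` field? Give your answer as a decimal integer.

783617301

`port` follows `payload_len` (4 bytes), so it starts at byte offset 4 and occupies 4 bytes.
Bytes at offsets 4..7: 15 0D B5 2E.
Little-endian: lowest address holds the least-significant byte.
Reassemble most-significant byte first: 2E B5 0D 15 → 0x2EB50D15.
0x2EB50D15 = 783617301.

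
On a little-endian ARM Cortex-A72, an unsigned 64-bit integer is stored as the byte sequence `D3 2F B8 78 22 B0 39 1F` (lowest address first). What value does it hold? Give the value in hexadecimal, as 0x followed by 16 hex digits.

Little-endian stores the least-significant byte at the lowest address.
Reassemble most-significant byte first: 1F 39 B0 22 78 B8 2F D3 → 0x1F39B02278B82FD3.

0x1F39B02278B82FD3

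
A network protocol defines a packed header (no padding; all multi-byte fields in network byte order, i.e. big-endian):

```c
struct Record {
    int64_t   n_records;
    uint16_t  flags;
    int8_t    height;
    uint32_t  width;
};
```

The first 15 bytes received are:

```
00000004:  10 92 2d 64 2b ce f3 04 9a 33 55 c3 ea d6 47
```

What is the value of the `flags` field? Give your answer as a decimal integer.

39475

`flags` follows `n_records` (8 bytes), so it starts at byte offset 8 and occupies 2 bytes.
Bytes at offsets 8..9: 9A 33.
Big-endian stores the most-significant byte at the lowest address.
The bytes are already most-significant first: 0x9A33.
0x9A33 = 39475.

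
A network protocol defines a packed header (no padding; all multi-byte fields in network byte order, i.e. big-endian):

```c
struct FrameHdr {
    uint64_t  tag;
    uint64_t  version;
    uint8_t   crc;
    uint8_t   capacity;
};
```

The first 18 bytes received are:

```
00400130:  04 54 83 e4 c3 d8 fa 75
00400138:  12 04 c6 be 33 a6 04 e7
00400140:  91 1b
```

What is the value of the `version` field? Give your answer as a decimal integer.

`version` follows `tag` (8 bytes), so it starts at byte offset 8 and occupies 8 bytes.
Bytes at offsets 8..15: 12 04 C6 BE 33 A6 04 E7.
In big-endian order the high byte comes first in memory.
The bytes are already most-significant first: 0x1204C6BE33A604E7.
0x1204C6BE33A604E7 = 1298381112802149607.

1298381112802149607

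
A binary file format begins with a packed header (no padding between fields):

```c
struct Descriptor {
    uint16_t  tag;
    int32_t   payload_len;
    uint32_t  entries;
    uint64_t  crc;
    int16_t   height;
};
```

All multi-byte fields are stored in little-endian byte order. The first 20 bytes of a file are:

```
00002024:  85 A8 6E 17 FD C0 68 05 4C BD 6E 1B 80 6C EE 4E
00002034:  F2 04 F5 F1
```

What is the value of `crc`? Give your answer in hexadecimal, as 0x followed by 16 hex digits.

0x04F24EEE6C801B6E

`crc` follows `tag` (2 B), `payload_len` (4 B), `entries` (4 B), so it starts at offset 2 + 4 + 4 = 10 and occupies 8 bytes.
Bytes at offsets 10..17: 6E 1B 80 6C EE 4E F2 04.
Little-endian: lowest address holds the least-significant byte.
Reassemble most-significant byte first: 04 F2 4E EE 6C 80 1B 6E → 0x04F24EEE6C801B6E.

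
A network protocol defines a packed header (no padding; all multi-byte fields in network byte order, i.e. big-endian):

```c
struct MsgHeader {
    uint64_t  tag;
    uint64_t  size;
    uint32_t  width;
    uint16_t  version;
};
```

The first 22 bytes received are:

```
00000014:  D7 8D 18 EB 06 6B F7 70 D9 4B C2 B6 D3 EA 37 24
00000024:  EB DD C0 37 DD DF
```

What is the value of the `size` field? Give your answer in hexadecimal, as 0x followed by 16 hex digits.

`size` follows `tag` (8 bytes), so it starts at byte offset 8 and occupies 8 bytes.
Bytes at offsets 8..15: D9 4B C2 B6 D3 EA 37 24.
In big-endian order the high byte comes first in memory.
The bytes are already most-significant first: 0xD94BC2B6D3EA3724.

0xD94BC2B6D3EA3724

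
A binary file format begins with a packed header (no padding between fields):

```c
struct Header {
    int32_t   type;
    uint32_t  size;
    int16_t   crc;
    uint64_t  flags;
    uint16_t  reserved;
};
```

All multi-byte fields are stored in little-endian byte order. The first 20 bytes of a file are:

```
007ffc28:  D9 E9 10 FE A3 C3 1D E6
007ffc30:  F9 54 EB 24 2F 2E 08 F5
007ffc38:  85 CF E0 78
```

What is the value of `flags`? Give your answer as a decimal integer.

14953627553236985067

`flags` follows `type` (4 B), `size` (4 B), `crc` (2 B), so it starts at offset 4 + 4 + 2 = 10 and occupies 8 bytes.
Bytes at offsets 10..17: EB 24 2F 2E 08 F5 85 CF.
Little-endian: lowest address holds the least-significant byte.
Reassemble most-significant byte first: CF 85 F5 08 2E 2F 24 EB → 0xCF85F5082E2F24EB.
0xCF85F5082E2F24EB = 14953627553236985067.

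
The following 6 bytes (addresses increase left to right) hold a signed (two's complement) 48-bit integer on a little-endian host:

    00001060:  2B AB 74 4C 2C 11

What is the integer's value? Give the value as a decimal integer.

18881958947627

Little-endian: lowest address holds the least-significant byte.
Reassemble most-significant byte first: 11 2C 4C 74 AB 2B → 0x112C4C74AB2B.
0x112C4C74AB2B = 18881958947627.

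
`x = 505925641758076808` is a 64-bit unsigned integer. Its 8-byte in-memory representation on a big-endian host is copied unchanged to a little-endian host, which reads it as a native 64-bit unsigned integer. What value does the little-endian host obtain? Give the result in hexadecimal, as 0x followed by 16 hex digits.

0x886FC0CFB0680507

505925641758076808 in 64-bit hexadecimal is 0x070568B0CFC06F88.
Stored big-endian, the bytes at ascending addresses are 07 05 68 B0 CF C0 6F 88.
Read back as little-endian, the first byte is least significant, giving 0x886FC0CFB0680507.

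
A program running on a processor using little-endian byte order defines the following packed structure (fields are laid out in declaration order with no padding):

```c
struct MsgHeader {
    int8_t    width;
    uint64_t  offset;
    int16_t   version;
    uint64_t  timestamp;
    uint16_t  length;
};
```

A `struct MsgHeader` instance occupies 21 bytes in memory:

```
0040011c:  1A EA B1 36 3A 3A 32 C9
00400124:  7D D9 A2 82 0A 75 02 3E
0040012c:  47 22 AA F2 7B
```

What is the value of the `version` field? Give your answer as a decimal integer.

`version` follows `width` (1 B), `offset` (8 B), so it starts at offset 1 + 8 = 9 and occupies 2 bytes.
Bytes at offsets 9..10: D9 A2.
In little-endian order the low byte comes first in memory.
Reassemble most-significant byte first: A2 D9 → 0xA2D9.
Top bit is set, so as a signed 16-bit value this is 0xA2D9 − 2^16 = -23847.

-23847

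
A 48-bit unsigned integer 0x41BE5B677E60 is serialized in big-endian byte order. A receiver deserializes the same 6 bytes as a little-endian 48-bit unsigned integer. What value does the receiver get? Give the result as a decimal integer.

Stored big-endian, the bytes at ascending addresses are 41 BE 5B 67 7E 60.
Read back as little-endian, the first byte is least significant, giving 0x607E675BBE41.
0x607E675BBE41 = 106096016211521.

106096016211521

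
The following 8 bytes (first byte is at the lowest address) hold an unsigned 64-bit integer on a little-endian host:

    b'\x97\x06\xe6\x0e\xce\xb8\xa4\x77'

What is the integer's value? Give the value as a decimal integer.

8621218781846701719

In little-endian order the low byte comes first in memory.
Reassemble most-significant byte first: 77 A4 B8 CE 0E E6 06 97 → 0x77A4B8CE0EE60697.
0x77A4B8CE0EE60697 = 8621218781846701719.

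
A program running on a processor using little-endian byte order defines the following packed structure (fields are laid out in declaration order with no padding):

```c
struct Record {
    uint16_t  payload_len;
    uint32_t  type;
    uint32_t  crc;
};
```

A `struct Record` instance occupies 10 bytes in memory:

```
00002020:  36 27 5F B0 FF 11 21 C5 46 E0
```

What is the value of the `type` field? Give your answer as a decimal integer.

301969503

`type` follows `payload_len` (2 bytes), so it starts at byte offset 2 and occupies 4 bytes.
Bytes at offsets 2..5: 5F B0 FF 11.
Little-endian: lowest address holds the least-significant byte.
Reassemble most-significant byte first: 11 FF B0 5F → 0x11FFB05F.
0x11FFB05F = 301969503.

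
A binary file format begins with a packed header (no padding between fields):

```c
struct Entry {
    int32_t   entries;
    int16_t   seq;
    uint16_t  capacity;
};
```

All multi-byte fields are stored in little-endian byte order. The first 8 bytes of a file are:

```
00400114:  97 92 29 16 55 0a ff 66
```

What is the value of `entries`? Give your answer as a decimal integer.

`entries` is the first field, at byte offset 0, occupying 4 bytes.
Bytes at offsets 0..3: 97 92 29 16.
Little-endian stores the least-significant byte at the lowest address.
Reassemble most-significant byte first: 16 29 92 97 → 0x16299297.
0x16299297 = 371823255.

371823255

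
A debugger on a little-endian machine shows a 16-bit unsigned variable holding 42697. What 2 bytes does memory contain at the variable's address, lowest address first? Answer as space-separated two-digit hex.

C9 A6

42697 in hexadecimal, padded to 16 bits, is 0xA6C9.
Split into bytes (most-significant first): A6 C9.
Little-endian: lowest address holds the least-significant byte.
So at ascending addresses the bytes are C9 A6.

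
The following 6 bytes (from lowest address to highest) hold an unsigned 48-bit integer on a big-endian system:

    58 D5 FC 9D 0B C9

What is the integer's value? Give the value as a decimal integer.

97676089428937

Big-endian: lowest address holds the most-significant byte.
The bytes are already most-significant first: 0x58D5FC9D0BC9.
0x58D5FC9D0BC9 = 97676089428937.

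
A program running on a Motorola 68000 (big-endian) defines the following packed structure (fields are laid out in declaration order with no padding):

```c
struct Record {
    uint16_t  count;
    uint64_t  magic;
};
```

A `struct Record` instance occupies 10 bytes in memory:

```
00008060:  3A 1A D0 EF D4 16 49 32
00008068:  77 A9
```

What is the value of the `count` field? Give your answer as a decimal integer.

14874

`count` is the first field, at byte offset 0, occupying 2 bytes.
Bytes at offsets 0..1: 3A 1A.
Big-endian: lowest address holds the most-significant byte.
The bytes are already most-significant first: 0x3A1A.
0x3A1A = 14874.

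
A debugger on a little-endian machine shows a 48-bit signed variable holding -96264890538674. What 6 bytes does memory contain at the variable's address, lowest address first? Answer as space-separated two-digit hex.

Two's complement of -96264890538674 in 48 bits: 96264890538674 = 0x578D6A9ADAB2; invert → 0xA8729565254D; add 1 → 0xA8729565254E.
Split into bytes (most-significant first): A8 72 95 65 25 4E.
Little-endian stores the least-significant byte at the lowest address.
So at ascending addresses the bytes are 4E 25 65 95 72 A8.

4E 25 65 95 72 A8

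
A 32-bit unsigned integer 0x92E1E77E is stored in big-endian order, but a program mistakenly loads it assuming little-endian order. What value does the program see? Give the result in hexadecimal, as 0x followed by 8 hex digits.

Stored big-endian, the bytes at ascending addresses are 92 E1 E7 7E.
Read back as little-endian, the first byte is least significant, giving 0x7EE7E192.

0x7EE7E192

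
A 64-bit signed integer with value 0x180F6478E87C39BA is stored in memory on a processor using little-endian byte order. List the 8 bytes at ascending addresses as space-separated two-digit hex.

BA 39 7C E8 78 64 0F 18

Split into bytes (most-significant first): 18 0F 64 78 E8 7C 39 BA.
Little-endian: lowest address holds the least-significant byte.
So at ascending addresses the bytes are BA 39 7C E8 78 64 0F 18.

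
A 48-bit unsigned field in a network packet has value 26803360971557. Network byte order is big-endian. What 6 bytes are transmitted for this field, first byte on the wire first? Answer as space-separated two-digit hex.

26803360971557 in hexadecimal, padded to 48 bits, is 0x1860A4CF3B25.
Split into bytes (most-significant first): 18 60 A4 CF 3B 25.
Big-endian stores the most-significant byte at the lowest address.
So the memory order matches the most-significant-first order: 18 60 A4 CF 3B 25.

18 60 A4 CF 3B 25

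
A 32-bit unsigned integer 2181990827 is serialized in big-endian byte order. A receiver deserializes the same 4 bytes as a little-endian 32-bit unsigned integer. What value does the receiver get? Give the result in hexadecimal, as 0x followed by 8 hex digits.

0xAB890E82

2181990827 in 32-bit hexadecimal is 0x820E89AB.
Stored big-endian, the bytes at ascending addresses are 82 0E 89 AB.
Read back as little-endian, the first byte is least significant, giving 0xAB890E82.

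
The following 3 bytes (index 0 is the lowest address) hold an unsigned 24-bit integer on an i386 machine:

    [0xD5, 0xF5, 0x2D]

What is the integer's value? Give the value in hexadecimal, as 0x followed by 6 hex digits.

Little-endian: lowest address holds the least-significant byte.
Reassemble most-significant byte first: 2D F5 D5 → 0x2DF5D5.

0x2DF5D5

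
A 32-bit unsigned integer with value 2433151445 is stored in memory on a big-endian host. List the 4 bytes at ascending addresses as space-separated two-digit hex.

2433151445 in hexadecimal, padded to 32 bits, is 0x9106F1D5.
Split into bytes (most-significant first): 91 06 F1 D5.
Big-endian stores the most-significant byte at the lowest address.
So the memory order matches the most-significant-first order: 91 06 F1 D5.

91 06 F1 D5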